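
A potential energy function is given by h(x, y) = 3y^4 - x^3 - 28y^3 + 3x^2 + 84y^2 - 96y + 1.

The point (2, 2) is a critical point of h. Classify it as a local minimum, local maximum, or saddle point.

local maximum

The mixed partial ∂²h/∂x∂y is 0, so the Hessian at any point is diag(h_xx, h_yy) = diag(6(-x + 1), 12(3y^2 - 14y + 14)).
At (2, 2): H = diag(-6, -24).
Both eigenvalues are negative, so H is negative definite: a local maximum.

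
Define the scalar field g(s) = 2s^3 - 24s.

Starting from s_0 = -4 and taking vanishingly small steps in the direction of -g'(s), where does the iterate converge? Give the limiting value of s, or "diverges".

diverges

g'(s) = 6(s - 2)(s + 2), so g'(-4) = 72.
Gradient descent moves in the -g' direction, i.e. s is decreasing.
There is no critical point below s=-4, and g' keeps the same sign, so the iterate runs off to −∞.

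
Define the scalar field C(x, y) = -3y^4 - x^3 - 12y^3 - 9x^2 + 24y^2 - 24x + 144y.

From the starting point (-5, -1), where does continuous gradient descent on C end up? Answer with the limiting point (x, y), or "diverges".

(-4, -2)

C is separable, so gradient descent decouples: x follows -∂C/∂x, y follows -∂C/∂y.
∂C/∂x = -3(x + 2)(x + 4); at x=-5 this is -9, so x increases.
∂C/∂y = -12(y - 2)(y + 2)(y + 3); at y=-1 this is 72, so y decreases.
x converges to its nearest critical value -4 (a local min of the x-part); y converges to -2. The iterate converges to (-4, -2).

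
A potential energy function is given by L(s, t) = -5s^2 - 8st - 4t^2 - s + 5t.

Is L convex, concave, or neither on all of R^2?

L is quadratic, so its Hessian is the constant matrix H = [[-10, -8], [-8, -8]].
det(H) = 16, tr(H) = -18.
det(H) > 0 and tr(H) < 0, so H is negative definite everywhere: concave.

concave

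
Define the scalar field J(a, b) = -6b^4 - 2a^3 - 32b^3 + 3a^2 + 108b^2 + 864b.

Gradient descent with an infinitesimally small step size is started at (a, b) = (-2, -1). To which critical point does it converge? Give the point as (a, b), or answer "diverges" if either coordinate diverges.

J is separable, so gradient descent decouples: a follows -∂J/∂a, b follows -∂J/∂b.
∂J/∂a = -6a(a - 1); at a=-2 this is -36, so a increases.
∂J/∂b = -24(b - 3)(b + 3)(b + 4); at b=-1 this is 576, so b decreases.
a converges to its nearest critical value 0 (a local min of the a-part); b converges to -3. The iterate converges to (0, -3).

(0, -3)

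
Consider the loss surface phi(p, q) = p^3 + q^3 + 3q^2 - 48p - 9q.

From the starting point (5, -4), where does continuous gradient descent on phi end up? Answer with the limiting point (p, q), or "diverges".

diverges

phi is separable, so gradient descent decouples: p follows -∂phi/∂p, q follows -∂phi/∂q.
∂phi/∂p = 3(p - 4)(p + 4); at p=5 this is 27, so p decreases.
∂phi/∂q = 3(q - 1)(q + 3); at q=-4 this is 15, so q decreases.
The q-coordinate has no critical point in that direction and runs off to infinity.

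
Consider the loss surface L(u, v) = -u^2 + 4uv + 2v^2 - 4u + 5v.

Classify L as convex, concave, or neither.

neither

L is quadratic, so its Hessian is the constant matrix H = [[-2, 4], [4, 4]].
det(H) = -24, tr(H) = 2.
det(H) < 0, so H is indefinite: neither convex nor concave.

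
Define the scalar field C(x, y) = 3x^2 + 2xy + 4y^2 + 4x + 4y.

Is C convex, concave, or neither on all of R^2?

C is quadratic, so its Hessian is the constant matrix H = [[6, 2], [2, 8]].
det(H) = 44, tr(H) = 14.
det(H) > 0 and tr(H) > 0, so H is positive definite everywhere: convex.

convex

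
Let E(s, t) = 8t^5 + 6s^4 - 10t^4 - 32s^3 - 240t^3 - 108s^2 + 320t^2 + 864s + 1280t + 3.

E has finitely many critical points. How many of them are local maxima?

E separates as a function of s plus a function of t, so ∇E=0 decouples.
∂E/∂s = 24(s - 4)(s - 3)(s + 3) = 0 at s ∈ {-3, 3, 4}; ∂E/∂t = 40(t - 4)(t - 2)(t + 1)(t + 4) = 0 at t ∈ {-4, -1, 2, 4}.
The Hessian is diagonal: diag(E_ss, E_tt). Second derivatives: E_ss(-3)=1008, E_ss(3)=-144, E_ss(4)=168; E_tt(-4)=-5760, E_tt(-1)=1800, E_tt(2)=-1440, E_tt(4)=3200.
Local maxima occur where both diagonal entries negative: (3, -4), (3, 2). Count: 2.

2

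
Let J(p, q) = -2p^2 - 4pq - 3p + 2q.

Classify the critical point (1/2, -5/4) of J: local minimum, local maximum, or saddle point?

The Hessian of J is constant: H = [[-4, -4], [-4, 0]].
det(H) = (-4)·0 − (-4)² = -16.
Since det(H) < 0, H is indefinite and the critical point is a saddle point.

saddle point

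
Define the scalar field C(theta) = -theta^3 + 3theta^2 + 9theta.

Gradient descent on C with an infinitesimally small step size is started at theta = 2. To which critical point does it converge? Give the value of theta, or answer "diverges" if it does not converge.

C'(theta) = -3(theta - 3)(theta + 1), so C'(2) = 9.
Gradient descent moves in the -C' direction, i.e. theta is decreasing.
The nearest critical point in that direction is theta = -1, where C'' = 12 > 0 (a local minimum). The iterate converges there.

-1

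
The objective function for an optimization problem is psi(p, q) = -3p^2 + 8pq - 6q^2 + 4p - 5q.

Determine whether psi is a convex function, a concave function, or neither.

psi is quadratic, so its Hessian is the constant matrix H = [[-6, 8], [8, -12]].
det(H) = 8, tr(H) = -18.
det(H) > 0 and tr(H) < 0, so H is negative definite everywhere: concave.

concave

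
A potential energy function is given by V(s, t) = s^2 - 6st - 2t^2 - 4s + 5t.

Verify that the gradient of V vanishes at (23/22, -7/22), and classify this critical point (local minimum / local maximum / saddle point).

saddle point

∇V = (2s - 6t - 4, -6s - 4t + 5); substituting (23/22, -7/22) gives ∇V = (0, 0), so (23/22, -7/22) is indeed a critical point.
The Hessian of V is constant: H = [[2, -6], [-6, -4]].
det(H) = 2·(-4) − (-6)² = -44.
Since det(H) < 0, H is indefinite and the critical point is a saddle point.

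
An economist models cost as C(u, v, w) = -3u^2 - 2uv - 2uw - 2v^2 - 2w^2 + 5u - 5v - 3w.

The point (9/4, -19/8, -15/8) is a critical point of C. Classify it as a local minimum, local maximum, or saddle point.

The Hessian is constant: H = [[-6, -2, -2], [-2, -4, 0], [-2, 0, -4]].
Leading principal minors: Δ₁ = -6, Δ₂ = 20, Δ₃ = -64.
The minors alternate sign starting negative (−, +, −), so H is negative definite: a local maximum.

local maximum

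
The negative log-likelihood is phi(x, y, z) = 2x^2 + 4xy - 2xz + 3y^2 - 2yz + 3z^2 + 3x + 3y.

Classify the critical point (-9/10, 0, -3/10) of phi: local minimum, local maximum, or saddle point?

The Hessian is constant: H = [[4, 4, -2], [4, 6, -2], [-2, -2, 6]].
Leading principal minors: Δ₁ = 4, Δ₂ = 8, Δ₃ = 40.
All leading minors are positive, so H is positive definite: a local minimum.

local minimum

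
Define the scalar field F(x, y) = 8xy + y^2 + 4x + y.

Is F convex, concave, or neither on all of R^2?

F is quadratic, so its Hessian is the constant matrix H = [[0, 8], [8, 2]].
det(H) = -64, tr(H) = 2.
det(H) < 0, so H is indefinite: neither convex nor concave.

neither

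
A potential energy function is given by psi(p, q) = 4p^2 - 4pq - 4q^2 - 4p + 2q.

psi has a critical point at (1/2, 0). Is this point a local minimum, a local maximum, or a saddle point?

The Hessian of psi is constant: H = [[8, -4], [-4, -8]].
det(H) = 8·(-8) − (-4)² = -80.
Since det(H) < 0, H is indefinite and the critical point is a saddle point.

saddle point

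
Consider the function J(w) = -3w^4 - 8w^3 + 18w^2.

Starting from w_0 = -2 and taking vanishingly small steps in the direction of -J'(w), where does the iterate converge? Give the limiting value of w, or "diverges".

0

J'(w) = -12w(w - 1)(w + 3), so J'(-2) = -72.
Gradient descent moves in the -J' direction, i.e. w is increasing.
The nearest critical point in that direction is w = 0, where J'' = 36 > 0 (a local minimum). The iterate converges there.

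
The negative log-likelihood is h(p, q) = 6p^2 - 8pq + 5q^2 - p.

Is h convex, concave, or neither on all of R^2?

convex

h is quadratic, so its Hessian is the constant matrix H = [[12, -8], [-8, 10]].
det(H) = 56, tr(H) = 22.
det(H) > 0 and tr(H) > 0, so H is positive definite everywhere: convex.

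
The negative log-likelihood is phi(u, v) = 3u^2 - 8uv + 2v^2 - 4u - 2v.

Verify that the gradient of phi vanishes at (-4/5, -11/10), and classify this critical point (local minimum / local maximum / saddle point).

saddle point

∇phi = (6u - 8v - 4, -8u + 4v - 2); substituting (-4/5, -11/10) gives ∇phi = (0, 0), so (-4/5, -11/10) is indeed a critical point.
The Hessian of phi is constant: H = [[6, -8], [-8, 4]].
det(H) = 6·4 − (-8)² = -40.
Since det(H) < 0, H is indefinite and the critical point is a saddle point.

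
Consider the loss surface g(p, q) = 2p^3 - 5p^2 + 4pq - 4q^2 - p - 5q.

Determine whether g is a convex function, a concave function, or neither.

neither

The term 2p^3 is cubic, so the Hessian is not constant.
∂²g/∂p² = 12p - 10, which takes both signs as p varies (negative for sufficiently negative p). A diagonal entry of the Hessian changing sign means the Hessian is neither positive- nor negative-semidefinite on all of R^2.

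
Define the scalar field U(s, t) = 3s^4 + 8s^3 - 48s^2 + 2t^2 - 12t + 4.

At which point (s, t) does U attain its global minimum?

(-4, 3)

U(s,t) separates as P(s) + Q(t) + 4, so its minimum is min P + min Q + 4.
P'(s) = 12s(s - 2)(s + 4) vanishes at s ∈ {-4, 0, 2}; Q'(t) = 4(t - 3) vanishes at t ∈ {3}.
Local minima of P (where P''>0): P(-4)=-512, P(2)=-80. Local minima of Q: Q(3)=-18.
So the global minimum of U is P(-4) + Q(3) + 4 = -512 − 18 + 4 = -526, attained at (-4, 3).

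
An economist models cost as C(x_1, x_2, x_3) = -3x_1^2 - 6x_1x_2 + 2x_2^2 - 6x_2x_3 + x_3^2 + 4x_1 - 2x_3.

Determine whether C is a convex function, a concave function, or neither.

C is quadratic, so its Hessian is the constant matrix H = [[-6, -6, 0], [-6, 4, -6], [0, -6, 2]].
Leading principal minors: -6, -60, 96.
Neither pattern holds ⇒ H is indefinite ⇒ neither convex nor concave.

neither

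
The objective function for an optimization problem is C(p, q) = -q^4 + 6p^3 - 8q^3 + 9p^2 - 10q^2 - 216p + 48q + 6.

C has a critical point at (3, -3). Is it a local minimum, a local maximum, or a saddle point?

local minimum

The mixed partial ∂²C/∂p∂q is 0, so the Hessian at any point is diag(C_pp, C_qq) = diag(18(2p + 1), -4(3q^2 + 12q + 5)).
At (3, -3): H = diag(126, 16).
Both eigenvalues are positive, so H is positive definite: a local minimum.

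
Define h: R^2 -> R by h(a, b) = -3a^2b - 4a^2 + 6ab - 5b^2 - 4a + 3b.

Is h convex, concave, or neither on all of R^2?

neither

The term -3a^2b is cubic, so the Hessian is not constant.
∂²h/∂a² = -6b - 8, which takes both signs as b varies (negative for sufficiently large b). A diagonal entry of the Hessian changing sign means the Hessian is neither positive- nor negative-semidefinite on all of R^2.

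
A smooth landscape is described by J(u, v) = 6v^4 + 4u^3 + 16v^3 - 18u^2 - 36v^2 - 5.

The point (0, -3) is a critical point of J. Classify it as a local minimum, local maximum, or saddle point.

saddle point

The mixed partial ∂²J/∂u∂v is 0, so the Hessian at any point is diag(J_uu, J_vv) = diag(12(2u - 3), 24(3v^2 + 4v - 3)).
At (0, -3): H = diag(-36, 288).
The eigenvalues have opposite signs, so H is indefinite: a saddle point.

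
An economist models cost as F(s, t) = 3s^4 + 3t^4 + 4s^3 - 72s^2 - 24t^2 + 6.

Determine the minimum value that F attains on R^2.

-682

F(s,t) separates as P(s) + Q(t) + 6, so its minimum is min P + min Q + 6.
P'(s) = 12s(s - 3)(s + 4) vanishes at s ∈ {-4, 0, 3}; Q'(t) = 12t(t - 2)(t + 2) vanishes at t ∈ {-2, 0, 2}.
Local minima of P (where P''>0): P(-4)=-640, P(3)=-297. Local minima of Q: Q(-2)=-48, Q(2)=-48.
So the global minimum of F is P(-4) + Q(-2) + 6 = -640 − 48 + 6 = -682, attained at (-4, -2).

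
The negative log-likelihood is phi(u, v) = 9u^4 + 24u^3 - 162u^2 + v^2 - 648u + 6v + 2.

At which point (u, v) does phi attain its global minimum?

phi(u,v) separates as P(u) + Q(v) + 2, so its minimum is min P + min Q + 2.
P'(u) = 36(u - 3)(u + 2)(u + 3) vanishes at u ∈ {-3, -2, 3}; Q'(v) = 2v + 6 vanishes at v ∈ {-3}.
Local minima of P (where P''>0): P(-3)=567, P(3)=-2025. Local minima of Q: Q(-3)=-9.
So the global minimum of phi is P(3) + Q(-3) + 2 = -2025 − 9 + 2 = -2032, attained at (3, -3).

(3, -3)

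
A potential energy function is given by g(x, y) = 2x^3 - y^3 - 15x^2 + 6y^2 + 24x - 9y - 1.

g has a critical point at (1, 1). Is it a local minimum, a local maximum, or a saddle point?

The mixed partial ∂²g/∂x∂y is 0, so the Hessian at any point is diag(g_xx, g_yy) = diag(6(2x - 5), 6(-y + 2)).
At (1, 1): H = diag(-18, 6).
The eigenvalues have opposite signs, so H is indefinite: a saddle point.

saddle point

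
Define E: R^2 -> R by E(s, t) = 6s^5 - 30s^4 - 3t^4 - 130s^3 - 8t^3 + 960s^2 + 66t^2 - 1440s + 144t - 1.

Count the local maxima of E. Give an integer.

4

E separates as a function of s plus a function of t, so ∇E=0 decouples.
∂E/∂s = 30(s - 4)(s - 3)(s - 1)(s + 4) = 0 at s ∈ {-4, 1, 3, 4}; ∂E/∂t = -12(t - 3)(t + 1)(t + 4) = 0 at t ∈ {-4, -1, 3}.
The Hessian is diagonal: diag(E_ss, E_tt). Second derivatives: E_ss(-4)=-8400, E_ss(1)=900, E_ss(3)=-420, E_ss(4)=720; E_tt(-4)=-252, E_tt(-1)=144, E_tt(3)=-336.
Local maxima occur where both diagonal entries negative: (-4, -4), (-4, 3), (3, -4), (3, 3). Count: 4.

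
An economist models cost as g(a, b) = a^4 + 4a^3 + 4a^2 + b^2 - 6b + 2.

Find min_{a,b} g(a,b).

g(a,b) separates as P(a) + Q(b) + 2, so its minimum is min P + min Q + 2.
P'(a) = 4a(a + 1)(a + 2) vanishes at a ∈ {-2, -1, 0}; Q'(b) = 2b - 6 vanishes at b ∈ {3}.
Local minima of P (where P''>0): P(-2)=0, P(0)=0. Local minima of Q: Q(3)=-9.
So the global minimum of g is P(-2) + Q(3) + 2 = 0 − 9 + 2 = -7, attained at (-2, 3).

-7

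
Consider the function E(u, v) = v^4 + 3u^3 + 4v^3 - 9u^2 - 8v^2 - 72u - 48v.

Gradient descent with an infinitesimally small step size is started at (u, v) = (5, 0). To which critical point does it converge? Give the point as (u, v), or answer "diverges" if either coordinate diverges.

E is separable, so gradient descent decouples: u follows -∂E/∂u, v follows -∂E/∂v.
∂E/∂u = 9(u - 4)(u + 2); at u=5 this is 63, so u decreases.
∂E/∂v = 4(v - 2)(v + 2)(v + 3); at v=0 this is -48, so v increases.
u converges to its nearest critical value 4 (a local min of the u-part); v converges to 2. The iterate converges to (4, 2).

(4, 2)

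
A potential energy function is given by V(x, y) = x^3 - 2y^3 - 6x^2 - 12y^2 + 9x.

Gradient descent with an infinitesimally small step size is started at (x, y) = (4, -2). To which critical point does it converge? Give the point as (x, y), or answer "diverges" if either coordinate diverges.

V is separable, so gradient descent decouples: x follows -∂V/∂x, y follows -∂V/∂y.
∂V/∂x = 3(x - 3)(x - 1); at x=4 this is 9, so x decreases.
∂V/∂y = -6y(y + 4); at y=-2 this is 24, so y decreases.
x converges to its nearest critical value 3 (a local min of the x-part); y converges to -4. The iterate converges to (3, -4).

(3, -4)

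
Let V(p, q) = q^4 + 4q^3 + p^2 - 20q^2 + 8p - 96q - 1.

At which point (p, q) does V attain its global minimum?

V(p,q) separates as A(p) + B(q) − 1, so its minimum is min A + min B − 1.
A'(p) = 2p + 8 vanishes at p ∈ {-4}; B'(q) = 4(q - 3)(q + 2)(q + 4) vanishes at q ∈ {-4, -2, 3}.
Local minima of A (where A''>0): A(-4)=-16. Local minima of B: B(-4)=64, B(3)=-279.
So the global minimum of V is A(-4) + B(3) − 1 = -16 − 279 − 1 = -296, attained at (-4, 3).

(-4, 3)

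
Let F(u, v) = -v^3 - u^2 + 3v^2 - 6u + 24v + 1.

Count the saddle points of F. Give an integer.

F separates as a function of u plus a function of v, so ∇F=0 decouples.
∂F/∂u = -2(u + 3) = 0 at u ∈ {-3}; ∂F/∂v = -3(v - 4)(v + 2) = 0 at v ∈ {-2, 4}.
The Hessian is diagonal: diag(F_uu, F_vv). Second derivatives: F_uu(-3)=-2; F_vv(-2)=18, F_vv(4)=-18.
Saddle points occur where the two diagonal entries have opposite signs: (-3, -2). Count: 1.

1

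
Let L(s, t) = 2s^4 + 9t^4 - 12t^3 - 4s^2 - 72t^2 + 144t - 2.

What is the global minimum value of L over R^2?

-340

L(s,t) separates as P(s) + Q(t) − 2, so its minimum is min P + min Q − 2.
P'(s) = 8s(s - 1)(s + 1) vanishes at s ∈ {-1, 0, 1}; Q'(t) = 36(t - 2)(t - 1)(t + 2) vanishes at t ∈ {-2, 1, 2}.
Local minima of P (where P''>0): P(-1)=-2, P(1)=-2. Local minima of Q: Q(-2)=-336, Q(2)=48.
So the global minimum of L is P(-1) + Q(-2) − 2 = -2 − 336 − 2 = -340, attained at (-1, -2).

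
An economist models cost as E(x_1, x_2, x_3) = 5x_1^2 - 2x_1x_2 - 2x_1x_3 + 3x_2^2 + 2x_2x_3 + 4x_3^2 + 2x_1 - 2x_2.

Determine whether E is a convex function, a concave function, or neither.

convex

E is quadratic, so its Hessian is the constant matrix H = [[10, -2, -2], [-2, 6, 2], [-2, 2, 8]].
Leading principal minors: 10, 56, 400.
All positive ⇒ H ≻ 0 ⇒ convex.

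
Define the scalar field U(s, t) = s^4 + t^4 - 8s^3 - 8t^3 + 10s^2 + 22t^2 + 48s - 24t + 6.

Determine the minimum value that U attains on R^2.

U(s,t) separates as P(s) + Q(t) + 6, so its minimum is min P + min Q + 6.
P'(s) = 4(s - 4)(s - 3)(s + 1) vanishes at s ∈ {-1, 3, 4}; Q'(t) = 4(t - 3)(t - 2)(t - 1) vanishes at t ∈ {1, 2, 3}.
Local minima of P (where P''>0): P(-1)=-29, P(4)=96. Local minima of Q: Q(1)=-9, Q(3)=-9.
So the global minimum of U is P(-1) + Q(1) + 6 = -29 − 9 + 6 = -32, attained at (-1, 1).

-32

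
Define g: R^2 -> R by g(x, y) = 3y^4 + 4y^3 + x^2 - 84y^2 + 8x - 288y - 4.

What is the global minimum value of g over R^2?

g(x,y) separates as P(x) + Q(y) − 4, so its minimum is min P + min Q − 4.
P'(x) = 2x + 8 vanishes at x ∈ {-4}; Q'(y) = 12(y - 4)(y + 2)(y + 3) vanishes at y ∈ {-3, -2, 4}.
Local minima of P (where P''>0): P(-4)=-16. Local minima of Q: Q(-3)=243, Q(4)=-1472.
So the global minimum of g is P(-4) + Q(4) − 4 = -16 − 1472 − 4 = -1492, attained at (-4, 4).

-1492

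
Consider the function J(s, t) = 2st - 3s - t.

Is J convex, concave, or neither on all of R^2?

neither

J is quadratic, so its Hessian is the constant matrix H = [[0, 2], [2, 0]].
det(H) = -4, tr(H) = 0.
det(H) < 0, so H is indefinite: neither convex nor concave.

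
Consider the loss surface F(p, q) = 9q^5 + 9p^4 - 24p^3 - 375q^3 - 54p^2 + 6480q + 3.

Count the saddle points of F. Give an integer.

F separates as a function of p plus a function of q, so ∇F=0 decouples.
∂F/∂p = 36p(p - 3)(p + 1) = 0 at p ∈ {-1, 0, 3}; ∂F/∂q = 45(q - 4)(q - 3)(q + 3)(q + 4) = 0 at q ∈ {-4, -3, 3, 4}.
The Hessian is diagonal: diag(F_pp, F_qq). Second derivatives: F_pp(-1)=144, F_pp(0)=-108, F_pp(3)=432; F_qq(-4)=-2520, F_qq(-3)=1890, F_qq(3)=-1890, F_qq(4)=2520.
Saddle points occur where the two diagonal entries have opposite signs: (-1, -4), (-1, 3), (0, -3), (0, 4), (3, -4), (3, 3). Count: 6.

6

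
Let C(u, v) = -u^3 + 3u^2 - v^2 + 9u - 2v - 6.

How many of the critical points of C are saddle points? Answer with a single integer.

C separates as a function of u plus a function of v, so ∇C=0 decouples.
∂C/∂u = -3(u - 3)(u + 1) = 0 at u ∈ {-1, 3}; ∂C/∂v = -2(v + 1) = 0 at v ∈ {-1}.
The Hessian is diagonal: diag(C_uu, C_vv). Second derivatives: C_uu(-1)=12, C_uu(3)=-12; C_vv(-1)=-2.
Saddle points occur where the two diagonal entries have opposite signs: (-1, -1). Count: 1.

1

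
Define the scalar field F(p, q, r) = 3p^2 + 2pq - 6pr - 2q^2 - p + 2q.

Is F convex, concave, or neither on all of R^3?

neither

F is quadratic, so its Hessian is the constant matrix H = [[6, 2, -6], [2, -4, 0], [-6, 0, 0]].
Leading principal minors: 6, -28, 144.
Neither pattern holds ⇒ H is indefinite ⇒ neither convex nor concave.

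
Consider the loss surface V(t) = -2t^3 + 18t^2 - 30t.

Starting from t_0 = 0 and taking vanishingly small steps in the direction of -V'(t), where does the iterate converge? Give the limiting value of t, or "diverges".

1

V'(t) = -6(t - 5)(t - 1), so V'(0) = -30.
Gradient descent moves in the -V' direction, i.e. t is increasing.
The nearest critical point in that direction is t = 1, where V'' = 24 > 0 (a local minimum). The iterate converges there.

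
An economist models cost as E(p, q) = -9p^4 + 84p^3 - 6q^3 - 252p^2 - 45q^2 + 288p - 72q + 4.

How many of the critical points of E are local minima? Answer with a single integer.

1

E separates as a function of p plus a function of q, so ∇E=0 decouples.
∂E/∂p = -36(p - 4)(p - 2)(p - 1) = 0 at p ∈ {1, 2, 4}; ∂E/∂q = -18(q + 1)(q + 4) = 0 at q ∈ {-4, -1}.
The Hessian is diagonal: diag(E_pp, E_qq). Second derivatives: E_pp(1)=-108, E_pp(2)=72, E_pp(4)=-216; E_qq(-4)=54, E_qq(-1)=-54.
Local minima occur where both diagonal entries positive: (2, -4). Count: 1.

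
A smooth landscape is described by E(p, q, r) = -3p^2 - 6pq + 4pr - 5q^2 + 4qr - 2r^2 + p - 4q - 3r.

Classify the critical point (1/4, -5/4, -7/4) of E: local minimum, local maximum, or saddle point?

local maximum

The Hessian is constant: H = [[-6, -6, 4], [-6, -10, 4], [4, 4, -4]].
Leading principal minors: Δ₁ = -6, Δ₂ = 24, Δ₃ = -32.
The minors alternate sign starting negative (−, +, −), so H is negative definite: a local maximum.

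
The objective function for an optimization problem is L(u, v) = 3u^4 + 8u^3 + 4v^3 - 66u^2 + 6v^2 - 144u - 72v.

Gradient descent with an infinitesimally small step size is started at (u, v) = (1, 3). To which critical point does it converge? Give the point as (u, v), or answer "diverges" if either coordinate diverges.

L is separable, so gradient descent decouples: u follows -∂L/∂u, v follows -∂L/∂v.
∂L/∂u = 12(u - 3)(u + 1)(u + 4); at u=1 this is -240, so u increases.
∂L/∂v = 12(v - 2)(v + 3); at v=3 this is 72, so v decreases.
u converges to its nearest critical value 3 (a local min of the u-part); v converges to 2. The iterate converges to (3, 2).

(3, 2)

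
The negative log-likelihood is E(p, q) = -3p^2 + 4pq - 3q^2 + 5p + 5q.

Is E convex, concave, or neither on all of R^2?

E is quadratic, so its Hessian is the constant matrix H = [[-6, 4], [4, -6]].
det(H) = 20, tr(H) = -12.
det(H) > 0 and tr(H) < 0, so H is negative definite everywhere: concave.

concave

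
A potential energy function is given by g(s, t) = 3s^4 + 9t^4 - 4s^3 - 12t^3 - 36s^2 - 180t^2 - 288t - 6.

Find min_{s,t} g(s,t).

-2691

g(s,t) separates as P(s) + Q(t) − 6, so its minimum is min P + min Q − 6.
P'(s) = 12s(s - 3)(s + 2) vanishes at s ∈ {-2, 0, 3}; Q'(t) = 36(t - 4)(t + 1)(t + 2) vanishes at t ∈ {-2, -1, 4}.
Local minima of P (where P''>0): P(-2)=-64, P(3)=-189. Local minima of Q: Q(-2)=96, Q(4)=-2496.
So the global minimum of g is P(3) + Q(4) − 6 = -189 − 2496 − 6 = -2691, attained at (3, 4).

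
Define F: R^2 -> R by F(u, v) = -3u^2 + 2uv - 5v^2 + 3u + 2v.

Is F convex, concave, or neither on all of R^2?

concave

F is quadratic, so its Hessian is the constant matrix H = [[-6, 2], [2, -10]].
det(H) = 56, tr(H) = -16.
det(H) > 0 and tr(H) < 0, so H is negative definite everywhere: concave.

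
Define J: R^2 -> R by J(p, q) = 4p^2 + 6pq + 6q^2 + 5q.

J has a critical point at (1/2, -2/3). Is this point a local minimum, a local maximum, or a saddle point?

local minimum

The Hessian of J is constant: H = [[8, 6], [6, 12]].
det(H) = 8·12 − 6² = 60.
det(H) > 0 and tr(H) = 20 > 0, so H is positive definite and the point is a local minimum.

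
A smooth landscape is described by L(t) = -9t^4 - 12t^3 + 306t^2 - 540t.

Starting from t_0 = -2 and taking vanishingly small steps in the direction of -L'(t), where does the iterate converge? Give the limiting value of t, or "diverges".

1

L'(t) = -36(t - 3)(t - 1)(t + 5), so L'(-2) = -1620.
Gradient descent moves in the -L' direction, i.e. t is increasing.
The nearest critical point in that direction is t = 1, where L'' = 432 > 0 (a local minimum). The iterate converges there.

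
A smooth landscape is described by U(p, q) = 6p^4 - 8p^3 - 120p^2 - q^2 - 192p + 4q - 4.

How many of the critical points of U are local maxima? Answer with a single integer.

U separates as a function of p plus a function of q, so ∇U=0 decouples.
∂U/∂p = 24(p - 4)(p + 1)(p + 2) = 0 at p ∈ {-2, -1, 4}; ∂U/∂q = -2(q - 2) = 0 at q ∈ {2}.
The Hessian is diagonal: diag(U_pp, U_qq). Second derivatives: U_pp(-2)=144, U_pp(-1)=-120, U_pp(4)=720; U_qq(2)=-2.
Local maxima occur where both diagonal entries negative: (-1, 2). Count: 1.

1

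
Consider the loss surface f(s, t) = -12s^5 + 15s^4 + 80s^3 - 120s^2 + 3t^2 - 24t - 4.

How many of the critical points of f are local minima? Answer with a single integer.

2

f separates as a function of s plus a function of t, so ∇f=0 decouples.
∂f/∂s = -60s(s - 2)(s - 1)(s + 2) = 0 at s ∈ {-2, 0, 1, 2}; ∂f/∂t = 6(t - 4) = 0 at t ∈ {4}.
The Hessian is diagonal: diag(f_ss, f_tt). Second derivatives: f_ss(-2)=1440, f_ss(0)=-240, f_ss(1)=180, f_ss(2)=-480; f_tt(4)=6.
Local minima occur where both diagonal entries positive: (-2, 4), (1, 4). Count: 2.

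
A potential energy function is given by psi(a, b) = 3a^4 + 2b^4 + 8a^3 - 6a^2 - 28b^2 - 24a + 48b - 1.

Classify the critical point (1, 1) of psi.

The mixed partial ∂²psi/∂a∂b is 0, so the Hessian at any point is diag(psi_aa, psi_bb) = diag(12(3a^2 + 4a - 1), 8(3b^2 - 7)).
At (1, 1): H = diag(72, -32).
The eigenvalues have opposite signs, so H is indefinite: a saddle point.

saddle point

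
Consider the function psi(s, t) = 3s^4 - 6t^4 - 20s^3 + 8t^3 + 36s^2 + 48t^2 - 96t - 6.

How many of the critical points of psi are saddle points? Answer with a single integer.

5

psi separates as a function of s plus a function of t, so ∇psi=0 decouples.
∂psi/∂s = 12s(s - 3)(s - 2) = 0 at s ∈ {0, 2, 3}; ∂psi/∂t = -24(t - 2)(t - 1)(t + 2) = 0 at t ∈ {-2, 1, 2}.
The Hessian is diagonal: diag(psi_ss, psi_tt). Second derivatives: psi_ss(0)=72, psi_ss(2)=-24, psi_ss(3)=36; psi_tt(-2)=-288, psi_tt(1)=72, psi_tt(2)=-96.
Saddle points occur where the two diagonal entries have opposite signs: (0, -2), (0, 2), (2, 1), (3, -2), (3, 2). Count: 5.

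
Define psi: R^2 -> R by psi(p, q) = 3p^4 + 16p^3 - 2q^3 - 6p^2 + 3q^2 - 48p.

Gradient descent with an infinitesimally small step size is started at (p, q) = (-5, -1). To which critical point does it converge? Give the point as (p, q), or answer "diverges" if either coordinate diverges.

psi is separable, so gradient descent decouples: p follows -∂psi/∂p, q follows -∂psi/∂q.
∂psi/∂p = 12(p - 1)(p + 1)(p + 4); at p=-5 this is -288, so p increases.
∂psi/∂q = -6q(q - 1); at q=-1 this is -12, so q increases.
p converges to its nearest critical value -4 (a local min of the p-part); q converges to 0. The iterate converges to (-4, 0).

(-4, 0)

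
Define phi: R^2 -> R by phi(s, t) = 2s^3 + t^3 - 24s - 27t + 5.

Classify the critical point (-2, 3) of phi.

The mixed partial ∂²phi/∂s∂t is 0, so the Hessian at any point is diag(phi_ss, phi_tt) = diag(12s, 6t).
At (-2, 3): H = diag(-24, 18).
The eigenvalues have opposite signs, so H is indefinite: a saddle point.

saddle point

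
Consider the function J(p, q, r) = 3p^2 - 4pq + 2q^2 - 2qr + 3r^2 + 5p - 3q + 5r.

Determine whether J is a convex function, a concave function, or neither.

convex

J is quadratic, so its Hessian is the constant matrix H = [[6, -4, 0], [-4, 4, -2], [0, -2, 6]].
Leading principal minors: 6, 8, 24.
All positive ⇒ H ≻ 0 ⇒ convex.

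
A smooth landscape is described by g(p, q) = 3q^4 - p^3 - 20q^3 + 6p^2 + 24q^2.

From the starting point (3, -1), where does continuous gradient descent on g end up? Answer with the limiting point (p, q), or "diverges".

(0, 0)

g is separable, so gradient descent decouples: p follows -∂g/∂p, q follows -∂g/∂q.
∂g/∂p = -3p(p - 4); at p=3 this is 9, so p decreases.
∂g/∂q = 12q(q - 4)(q - 1); at q=-1 this is -120, so q increases.
p converges to its nearest critical value 0 (a local min of the p-part); q converges to 0. The iterate converges to (0, 0).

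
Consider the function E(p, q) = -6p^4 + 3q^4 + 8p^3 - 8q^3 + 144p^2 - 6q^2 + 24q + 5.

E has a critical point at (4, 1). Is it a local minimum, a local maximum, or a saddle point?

The mixed partial ∂²E/∂p∂q is 0, so the Hessian at any point is diag(E_pp, E_qq) = diag(24(-3p^2 + 2p + 12), 12(3q^2 - 4q - 1)).
At (4, 1): H = diag(-672, -24).
Both eigenvalues are negative, so H is negative definite: a local maximum.

local maximum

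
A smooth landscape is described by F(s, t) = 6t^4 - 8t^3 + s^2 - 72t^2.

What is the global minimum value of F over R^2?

-378

F(s,t) separates as P(s) + Q(t), so its minimum is min P + min Q.
P'(s) = 2s vanishes at s ∈ {0}; Q'(t) = 24t(t - 3)(t + 2) vanishes at t ∈ {-2, 0, 3}.
Local minima of P (where P''>0): P(0)=0. Local minima of Q: Q(-2)=-128, Q(3)=-378.
So the global minimum of F is P(0) + Q(3) = 0 − 378 = -378, attained at (0, 3).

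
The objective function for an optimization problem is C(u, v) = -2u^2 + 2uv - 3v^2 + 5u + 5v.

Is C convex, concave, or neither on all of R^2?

C is quadratic, so its Hessian is the constant matrix H = [[-4, 2], [2, -6]].
det(H) = 20, tr(H) = -10.
det(H) > 0 and tr(H) < 0, so H is negative definite everywhere: concave.

concave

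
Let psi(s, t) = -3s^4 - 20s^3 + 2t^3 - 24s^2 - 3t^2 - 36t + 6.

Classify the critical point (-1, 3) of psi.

The mixed partial ∂²psi/∂s∂t is 0, so the Hessian at any point is diag(psi_ss, psi_tt) = diag(-12(3s^2 + 10s + 4), 6(2t - 1)).
At (-1, 3): H = diag(36, 30).
Both eigenvalues are positive, so H is positive definite: a local minimum.

local minimum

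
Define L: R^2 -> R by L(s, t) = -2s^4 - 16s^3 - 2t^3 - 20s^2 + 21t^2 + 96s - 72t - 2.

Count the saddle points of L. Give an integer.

L separates as a function of s plus a function of t, so ∇L=0 decouples.
∂L/∂s = -8(s - 1)(s + 3)(s + 4) = 0 at s ∈ {-4, -3, 1}; ∂L/∂t = -6(t - 4)(t - 3) = 0 at t ∈ {3, 4}.
The Hessian is diagonal: diag(L_ss, L_tt). Second derivatives: L_ss(-4)=-40, L_ss(-3)=32, L_ss(1)=-160; L_tt(3)=6, L_tt(4)=-6.
Saddle points occur where the two diagonal entries have opposite signs: (-4, 3), (-3, 4), (1, 3). Count: 3.

3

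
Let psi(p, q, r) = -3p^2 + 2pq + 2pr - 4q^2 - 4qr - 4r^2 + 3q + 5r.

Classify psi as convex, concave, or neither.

concave

psi is quadratic, so its Hessian is the constant matrix H = [[-6, 2, 2], [2, -8, -4], [2, -4, -8]].
Leading principal minors: -6, 44, -256.
Signs alternate −, +, − ⇒ H ≺ 0 ⇒ concave.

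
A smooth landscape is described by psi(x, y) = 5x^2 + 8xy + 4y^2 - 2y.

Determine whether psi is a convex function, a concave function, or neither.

psi is quadratic, so its Hessian is the constant matrix H = [[10, 8], [8, 8]].
det(H) = 16, tr(H) = 18.
det(H) > 0 and tr(H) > 0, so H is positive definite everywhere: convex.

convex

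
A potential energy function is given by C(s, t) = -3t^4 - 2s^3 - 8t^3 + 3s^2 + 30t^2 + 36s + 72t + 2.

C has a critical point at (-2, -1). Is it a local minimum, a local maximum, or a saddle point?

local minimum

The mixed partial ∂²C/∂s∂t is 0, so the Hessian at any point is diag(C_ss, C_tt) = diag(6(-2s + 1), 12(-3t^2 - 4t + 5)).
At (-2, -1): H = diag(30, 72).
Both eigenvalues are positive, so H is positive definite: a local minimum.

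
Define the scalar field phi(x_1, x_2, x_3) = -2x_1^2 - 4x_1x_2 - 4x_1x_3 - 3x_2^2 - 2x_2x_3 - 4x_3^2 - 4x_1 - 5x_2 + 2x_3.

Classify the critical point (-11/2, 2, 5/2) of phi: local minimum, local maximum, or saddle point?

The Hessian is constant: H = [[-4, -4, -4], [-4, -6, -2], [-4, -2, -8]].
Leading principal minors: Δ₁ = -4, Δ₂ = 8, Δ₃ = -16.
The minors alternate sign starting negative (−, +, −), so H is negative definite: a local maximum.

local maximum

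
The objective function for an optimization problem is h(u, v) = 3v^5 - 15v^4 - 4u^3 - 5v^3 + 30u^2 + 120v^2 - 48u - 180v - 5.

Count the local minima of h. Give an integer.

h separates as a function of u plus a function of v, so ∇h=0 decouples.
∂h/∂u = -12(u - 4)(u - 1) = 0 at u ∈ {1, 4}; ∂h/∂v = 15(v - 3)(v - 2)(v - 1)(v + 2) = 0 at v ∈ {-2, 1, 2, 3}.
The Hessian is diagonal: diag(h_uu, h_vv). Second derivatives: h_uu(1)=36, h_uu(4)=-36; h_vv(-2)=-900, h_vv(1)=90, h_vv(2)=-60, h_vv(3)=150.
Local minima occur where both diagonal entries positive: (1, 1), (1, 3). Count: 2.

2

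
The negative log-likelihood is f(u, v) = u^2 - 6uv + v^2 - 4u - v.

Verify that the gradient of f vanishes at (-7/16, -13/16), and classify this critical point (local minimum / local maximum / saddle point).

∇f = (2u - 6v - 4, -6u + 2v - 1); substituting (-7/16, -13/16) gives ∇f = (0, 0), so (-7/16, -13/16) is indeed a critical point.
The Hessian of f is constant: H = [[2, -6], [-6, 2]].
det(H) = 2·2 − (-6)² = -32.
Since det(H) < 0, H is indefinite and the critical point is a saddle point.

saddle point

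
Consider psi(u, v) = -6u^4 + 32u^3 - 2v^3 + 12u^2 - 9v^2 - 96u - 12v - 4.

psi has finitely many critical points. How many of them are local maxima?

2

psi separates as a function of u plus a function of v, so ∇psi=0 decouples.
∂psi/∂u = -24(u - 4)(u - 1)(u + 1) = 0 at u ∈ {-1, 1, 4}; ∂psi/∂v = -6(v + 1)(v + 2) = 0 at v ∈ {-2, -1}.
The Hessian is diagonal: diag(psi_uu, psi_vv). Second derivatives: psi_uu(-1)=-240, psi_uu(1)=144, psi_uu(4)=-360; psi_vv(-2)=6, psi_vv(-1)=-6.
Local maxima occur where both diagonal entries negative: (-1, -1), (4, -1). Count: 2.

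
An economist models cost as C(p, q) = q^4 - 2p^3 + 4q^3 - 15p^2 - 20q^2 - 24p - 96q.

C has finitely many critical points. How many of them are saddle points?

3

C separates as a function of p plus a function of q, so ∇C=0 decouples.
∂C/∂p = -6(p + 1)(p + 4) = 0 at p ∈ {-4, -1}; ∂C/∂q = 4(q - 3)(q + 2)(q + 4) = 0 at q ∈ {-4, -2, 3}.
The Hessian is diagonal: diag(C_pp, C_qq). Second derivatives: C_pp(-4)=18, C_pp(-1)=-18; C_qq(-4)=56, C_qq(-2)=-40, C_qq(3)=140.
Saddle points occur where the two diagonal entries have opposite signs: (-4, -2), (-1, -4), (-1, 3). Count: 3.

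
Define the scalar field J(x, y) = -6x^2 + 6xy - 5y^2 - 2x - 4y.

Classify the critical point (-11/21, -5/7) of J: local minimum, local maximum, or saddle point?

local maximum

The Hessian of J is constant: H = [[-12, 6], [6, -10]].
det(H) = (-12)·(-10) − 6² = 84.
det(H) > 0 and tr(H) = -22 < 0, so H is negative definite and the point is a local maximum.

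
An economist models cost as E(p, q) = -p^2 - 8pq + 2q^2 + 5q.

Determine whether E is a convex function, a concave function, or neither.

E is quadratic, so its Hessian is the constant matrix H = [[-2, -8], [-8, 4]].
det(H) = -72, tr(H) = 2.
det(H) < 0, so H is indefinite: neither convex nor concave.

neither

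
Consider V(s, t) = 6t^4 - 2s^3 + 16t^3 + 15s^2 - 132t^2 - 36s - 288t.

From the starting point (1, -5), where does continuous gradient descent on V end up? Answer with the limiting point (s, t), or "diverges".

(2, -4)

V is separable, so gradient descent decouples: s follows -∂V/∂s, t follows -∂V/∂t.
∂V/∂s = -6(s - 3)(s - 2); at s=1 this is -12, so s increases.
∂V/∂t = 24(t - 3)(t + 1)(t + 4); at t=-5 this is -768, so t increases.
s converges to its nearest critical value 2 (a local min of the s-part); t converges to -4. The iterate converges to (2, -4).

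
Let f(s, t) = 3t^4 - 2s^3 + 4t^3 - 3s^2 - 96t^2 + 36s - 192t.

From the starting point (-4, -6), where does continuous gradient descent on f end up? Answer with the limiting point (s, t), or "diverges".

(-3, -4)

f is separable, so gradient descent decouples: s follows -∂f/∂s, t follows -∂f/∂t.
∂f/∂s = -6(s - 2)(s + 3); at s=-4 this is -36, so s increases.
∂f/∂t = 12(t - 4)(t + 1)(t + 4); at t=-6 this is -1200, so t increases.
s converges to its nearest critical value -3 (a local min of the s-part); t converges to -4. The iterate converges to (-3, -4).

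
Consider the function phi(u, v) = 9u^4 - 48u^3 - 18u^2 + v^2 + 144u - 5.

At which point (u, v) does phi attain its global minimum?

phi(u,v) separates as P(u) + Q(v) − 5, so its minimum is min P + min Q − 5.
P'(u) = 36(u - 4)(u - 1)(u + 1) vanishes at u ∈ {-1, 1, 4}; Q'(v) = 2v vanishes at v ∈ {0}.
Local minima of P (where P''>0): P(-1)=-105, P(4)=-480. Local minima of Q: Q(0)=0.
So the global minimum of phi is P(4) + Q(0) − 5 = -480 + 0 − 5 = -485, attained at (4, 0).

(4, 0)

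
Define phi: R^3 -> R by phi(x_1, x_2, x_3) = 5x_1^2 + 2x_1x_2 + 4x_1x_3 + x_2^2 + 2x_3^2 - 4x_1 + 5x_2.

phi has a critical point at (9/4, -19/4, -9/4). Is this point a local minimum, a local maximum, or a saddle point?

local minimum

The Hessian is constant: H = [[10, 2, 4], [2, 2, 0], [4, 0, 4]].
Leading principal minors: Δ₁ = 10, Δ₂ = 16, Δ₃ = 32.
All leading minors are positive, so H is positive definite: a local minimum.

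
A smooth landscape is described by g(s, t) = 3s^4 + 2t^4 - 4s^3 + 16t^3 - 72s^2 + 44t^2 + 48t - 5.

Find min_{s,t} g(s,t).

g(s,t) separates as P(s) + Q(t) − 5, so its minimum is min P + min Q − 5.
P'(s) = 12s(s - 4)(s + 3) vanishes at s ∈ {-3, 0, 4}; Q'(t) = 8(t + 1)(t + 2)(t + 3) vanishes at t ∈ {-3, -2, -1}.
Local minima of P (where P''>0): P(-3)=-297, P(4)=-640. Local minima of Q: Q(-3)=-18, Q(-1)=-18.
So the global minimum of g is P(4) + Q(-3) − 5 = -640 − 18 − 5 = -663, attained at (4, -3).

-663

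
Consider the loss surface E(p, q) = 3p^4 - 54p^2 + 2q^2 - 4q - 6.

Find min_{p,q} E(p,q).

-251

E(p,q) separates as A(p) + B(q) − 6, so its minimum is min A + min B − 6.
A'(p) = 12p(p - 3)(p + 3) vanishes at p ∈ {-3, 0, 3}; B'(q) = 4q - 4 vanishes at q ∈ {1}.
Local minima of A (where A''>0): A(-3)=-243, A(3)=-243. Local minima of B: B(1)=-2.
So the global minimum of E is A(-3) + B(1) − 6 = -243 − 2 − 6 = -251, attained at (-3, 1).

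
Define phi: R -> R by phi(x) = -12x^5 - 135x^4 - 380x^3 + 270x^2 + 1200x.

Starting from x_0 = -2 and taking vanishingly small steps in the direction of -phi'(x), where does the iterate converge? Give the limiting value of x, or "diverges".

-1

phi'(x) = -60(x - 1)(x + 1)(x + 4)(x + 5), so phi'(-2) = -1080.
Gradient descent moves in the -phi' direction, i.e. x is increasing.
The nearest critical point in that direction is x = -1, where phi'' = 1440 > 0 (a local minimum). The iterate converges there.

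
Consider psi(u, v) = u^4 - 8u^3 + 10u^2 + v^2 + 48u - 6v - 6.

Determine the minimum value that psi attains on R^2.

psi(u,v) separates as P(u) + Q(v) − 6, so its minimum is min P + min Q − 6.
P'(u) = 4(u - 4)(u - 3)(u + 1) vanishes at u ∈ {-1, 3, 4}; Q'(v) = 2v - 6 vanishes at v ∈ {3}.
Local minima of P (where P''>0): P(-1)=-29, P(4)=96. Local minima of Q: Q(3)=-9.
So the global minimum of psi is P(-1) + Q(3) − 6 = -29 − 9 − 6 = -44, attained at (-1, 3).

-44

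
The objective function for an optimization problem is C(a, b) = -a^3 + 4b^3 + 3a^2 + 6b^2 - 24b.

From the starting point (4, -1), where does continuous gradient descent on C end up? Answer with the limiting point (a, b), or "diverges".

C is separable, so gradient descent decouples: a follows -∂C/∂a, b follows -∂C/∂b.
∂C/∂a = -3a(a - 2); at a=4 this is -24, so a increases.
∂C/∂b = 12(b - 1)(b + 2); at b=-1 this is -24, so b increases.
The a-coordinate has no critical point in that direction and runs off to infinity.

diverges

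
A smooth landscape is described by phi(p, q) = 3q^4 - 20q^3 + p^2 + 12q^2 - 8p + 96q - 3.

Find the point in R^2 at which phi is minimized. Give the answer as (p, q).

(4, -1)

phi(p,q) separates as A(p) + B(q) − 3, so its minimum is min A + min B − 3.
A'(p) = 2p - 8 vanishes at p ∈ {4}; B'(q) = 12(q - 4)(q - 2)(q + 1) vanishes at q ∈ {-1, 2, 4}.
Local minima of A (where A''>0): A(4)=-16. Local minima of B: B(-1)=-61, B(4)=64.
So the global minimum of phi is A(4) + B(-1) − 3 = -16 − 61 − 3 = -80, attained at (4, -1).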